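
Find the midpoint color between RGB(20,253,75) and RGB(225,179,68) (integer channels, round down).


Midpoint: each channel = ⌊(C₁+C₂)/2⌋
R: ⌊(20+225)/2⌋ = 122
G: ⌊(253+179)/2⌋ = 216
B: ⌊(75+68)/2⌋ = 71
= RGB(122, 216, 71)


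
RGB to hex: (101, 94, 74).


R = 101 → 65 (hex)
G = 94 → 5E (hex)
B = 74 → 4A (hex)
Hex = #655E4A


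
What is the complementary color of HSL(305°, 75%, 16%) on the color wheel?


Complement = opposite side of color wheel = hue + 180°
H' = (305 + 180) mod 360 = 125°
S and L unchanged.
= HSL(125°, 75%, 16%)


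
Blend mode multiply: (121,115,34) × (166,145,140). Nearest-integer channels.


Multiply: C = A×B/255, rounded to nearest integer
R: 121×166/255 = 20086/255 ≈ 78.769 → 79
G: 115×145/255 = 16675/255 ≈ 65.392 → 65
B: 34×140/255 = 4760/255 ≈ 18.667 → 19
= RGB(79, 65, 19)


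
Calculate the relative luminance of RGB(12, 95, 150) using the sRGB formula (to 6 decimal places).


Linearize each channel (sRGB transfer function): c = v/255; c_lin = c/12.92 if c ≤ 0.04045, else ((c+0.055)/1.055)^2.4
  R: 12/255 ≈ 0.047059 > 0.04045 → ((0.047059+0.055)/1.055)^2.4 ≈ 0.003677
  G: 95/255 ≈ 0.372549 > 0.04045 → ((0.372549+0.055)/1.055)^2.4 ≈ 0.114435
  B: 150/255 ≈ 0.588235 > 0.04045 → ((0.588235+0.055)/1.055)^2.4 ≈ 0.304987
R_lin = 0.003677, G_lin = 0.114435, B_lin = 0.304987
L = 0.2126×R + 0.7152×G + 0.0722×B
L = 0.2126×0.003677 + 0.7152×0.114435 + 0.0722×0.304987
L ≈ 0.104646


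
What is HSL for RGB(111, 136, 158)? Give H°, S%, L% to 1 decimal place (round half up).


Normalize: R'=111/255≈0.4353, G'=136/255≈0.5333, B'=158/255≈0.6196
Max=158/255, Min=111/255, Δ=Max-Min=47/255
L = (Max+Min)/2 = (158+111)/510 = 269/510 = 0.52745… → L = 52.7%
L > 0.5 → S = Δ/(2-Max-Min) = 47/(510-158-111) = 47/241 = 0.19502… → S = 19.5%
(the 1/255 factors cancel in S and H, so raw channel differences can be used)
Max is B' → H = 60 × ((R-G)/Δ + 4) = 60 × ((111-136)/47 + 4)
  -25/47 + 4 = -0.5319… + 4 = 3.4680…
  H = 60 × 3.4680… = 208.085…° → H = 208.1°
= HSL(208.1°, 19.5%, 52.7%)


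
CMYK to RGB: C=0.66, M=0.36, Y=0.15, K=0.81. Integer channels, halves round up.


R = 255 × (1-C) × (1-K) = 255 × 0.34 × 0.19 = 16.473 → 16
G = 255 × (1-M) × (1-K) = 255 × 0.64 × 0.19 = 31.008 → 31
B = 255 × (1-Y) × (1-K) = 255 × 0.85 × 0.19 = 41.1825 → 41
= RGB(16, 31, 41)


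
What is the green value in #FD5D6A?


Color: #FD5D6A
R = FD = 253
G = 5D = 93
B = 6A = 106
Green = 93


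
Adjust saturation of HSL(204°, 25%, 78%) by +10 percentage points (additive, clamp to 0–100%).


Original S = 25%
Adjustment = +10 percentage points
New S = 25 + (10) = 35
Clamp to [0, 100] → 35
= HSL(204°, 35%, 78%)


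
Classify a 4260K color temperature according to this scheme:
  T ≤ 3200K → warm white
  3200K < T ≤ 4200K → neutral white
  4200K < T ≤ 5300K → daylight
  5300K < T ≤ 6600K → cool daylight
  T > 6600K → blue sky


Temperature: 4260K
4200K < 4260K ≤ 5300K → daylight
Classification: daylight


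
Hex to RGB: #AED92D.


AE → 174 (R)
D9 → 217 (G)
2D → 45 (B)
= RGB(174, 217, 45)


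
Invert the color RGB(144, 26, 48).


Invert: (255-R, 255-G, 255-B)
R: 255-144 = 111
G: 255-26 = 229
B: 255-48 = 207
= RGB(111, 229, 207)


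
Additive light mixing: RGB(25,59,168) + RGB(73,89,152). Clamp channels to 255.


Additive: each channel = min(255, C₁+C₂)
R: 25+73 = 98 → 98
G: 59+89 = 148 → 148
B: 168+152 = 320 → 255
= RGB(98, 148, 255)


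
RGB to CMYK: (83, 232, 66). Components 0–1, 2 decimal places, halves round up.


R'=83/255≈0.3255, G'=232/255≈0.9098, B'=66/255≈0.2588
K = 1 - max(R',G',B') = 1 - 232/255 = 23/255 = 0.09019… → 0.09
(1-R'-K)/(1-K) simplifies to (max-R)/max with max = 232:
C = (232-83)/232 = 149/232 = 0.64224… → 0.64
M = (232-232)/232 = 0/232 = 0 → 0.00
Y = (232-66)/232 = 166/232 = 0.71551… → 0.72
= CMYK(0.64, 0.00, 0.72, 0.09)


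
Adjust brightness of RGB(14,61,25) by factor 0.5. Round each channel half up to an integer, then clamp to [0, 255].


Multiply each channel by 0.5, round half up, clamp to [0, 255]
R: 14×0.5 = 7
G: 61×0.5 = 30.5 → round → 31
B: 25×0.5 = 12.5 → round → 13
= RGB(7, 31, 13)


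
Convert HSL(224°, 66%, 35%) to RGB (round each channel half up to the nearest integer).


H=224°, S=0.66, L=0.35
C = (1-|2L-1|)×S = (1-|-0.30|)×0.66 = 0.462
H' = H/60 = 224/60 ≈ 3.7333; X = C×(1-|H' mod 2 - 1|) = 0.1232
m = L - C/2 = 0.35 - 0.231 = 0.119
Sector ⌊H'⌋ = 3 → (R',G',B') = (0.0, 0.1232, 0.462)
RGB = ((R'+m)×255, (G'+m)×255, (B'+m)×255) = (30.345, 61.761, 148.155)
Round half up → RGB(30, 62, 148)


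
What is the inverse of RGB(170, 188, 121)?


Invert: (255-R, 255-G, 255-B)
R: 255-170 = 85
G: 255-188 = 67
B: 255-121 = 134
= RGB(85, 67, 134)


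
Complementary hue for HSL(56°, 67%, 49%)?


Complement = opposite side of color wheel = hue + 180°
H' = (56 + 180) mod 360 = 236°
S and L unchanged.
= HSL(236°, 67%, 49%)


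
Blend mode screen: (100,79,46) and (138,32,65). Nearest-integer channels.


Screen: C = 255 - (255-A)×(255-B)/255, rounded to nearest integer
R: 255 - (255-100)×(255-138)/255 = 255 - 18135/255 ≈ 255 - 71.118 = 183.882 → 184
G: 255 - (255-79)×(255-32)/255 = 255 - 39248/255 ≈ 255 - 153.914 = 101.086 → 101
B: 255 - (255-46)×(255-65)/255 = 255 - 39710/255 ≈ 255 - 155.725 = 99.275 → 99
= RGB(184, 101, 99)


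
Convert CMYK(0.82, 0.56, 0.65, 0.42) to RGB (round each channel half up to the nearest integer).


R = 255 × (1-C) × (1-K) = 255 × 0.18 × 0.58 = 26.622 → 27
G = 255 × (1-M) × (1-K) = 255 × 0.44 × 0.58 = 65.076 → 65
B = 255 × (1-Y) × (1-K) = 255 × 0.35 × 0.58 = 51.765 → 52
= RGB(27, 65, 52)


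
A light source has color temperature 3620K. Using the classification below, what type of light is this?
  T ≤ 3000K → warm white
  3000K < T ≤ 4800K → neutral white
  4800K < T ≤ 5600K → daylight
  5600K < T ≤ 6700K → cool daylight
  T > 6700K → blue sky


Temperature: 3620K
3000K < 3620K ≤ 4800K → neutral white
Classification: neutral white


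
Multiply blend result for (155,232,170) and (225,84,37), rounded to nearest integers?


Multiply: C = A×B/255, rounded to nearest integer
R: 155×225/255 = 34875/255 ≈ 136.765 → 137
G: 232×84/255 = 19488/255 ≈ 76.424 → 76
B: 170×37/255 = 6290/255 ≈ 24.667 → 25
= RGB(137, 76, 25)


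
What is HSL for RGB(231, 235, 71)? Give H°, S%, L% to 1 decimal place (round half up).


Normalize: R'=231/255≈0.9059, G'=235/255≈0.9216, B'=71/255≈0.2784
Max=235/255, Min=71/255, Δ=Max-Min=164/255
L = (Max+Min)/2 = (235+71)/510 = 306/510 = 0.6 → L = 60.0%
L > 0.5 → S = Δ/(2-Max-Min) = 164/(510-235-71) = 164/204 = 0.80392… → S = 80.4%
(the 1/255 factors cancel in S and H, so raw channel differences can be used)
Max is G' → H = 60 × ((B-R)/Δ + 2) = 60 × ((71-231)/164 + 2)
  -160/164 + 2 = -0.9756… + 2 = 1.0243…
  H = 60 × 1.0243… = 61.463…° → H = 61.5°
= HSL(61.5°, 80.4%, 60.0%)


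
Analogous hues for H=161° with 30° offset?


Base hue: 161°
Left analog: (161 - 30) mod 360 = 131°
Right analog: (161 + 30) mod 360 = 191°
Analogous hues = 131° and 191°


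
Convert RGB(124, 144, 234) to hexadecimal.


R = 124 → 7C (hex)
G = 144 → 90 (hex)
B = 234 → EA (hex)
Hex = #7C90EA


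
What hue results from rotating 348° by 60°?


New hue = (H + rotation) mod 360
New hue = (348 + 60) mod 360
= 408 mod 360
= 48°


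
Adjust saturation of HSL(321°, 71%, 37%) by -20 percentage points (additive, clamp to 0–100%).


Original S = 71%
Adjustment = -20 percentage points
New S = 71 + (-20) = 51
Clamp to [0, 100] → 51
= HSL(321°, 51%, 37%)


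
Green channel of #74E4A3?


Color: #74E4A3
R = 74 = 116
G = E4 = 228
B = A3 = 163
Green = 228


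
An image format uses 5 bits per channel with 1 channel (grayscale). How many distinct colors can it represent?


Total bits = 5 bits/channel × 1 channels = 5 bits
Distinct colors = 2^5
= 32 colors


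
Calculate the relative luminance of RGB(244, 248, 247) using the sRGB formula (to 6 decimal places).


Linearize each channel (sRGB transfer function): c = v/255; c_lin = c/12.92 if c ≤ 0.04045, else ((c+0.055)/1.055)^2.4
  R: 244/255 ≈ 0.956863 > 0.04045 → ((0.956863+0.055)/1.055)^2.4 ≈ 0.904661
  G: 248/255 ≈ 0.972549 > 0.04045 → ((0.972549+0.055)/1.055)^2.4 ≈ 0.938686
  B: 247/255 ≈ 0.968627 > 0.04045 → ((0.968627+0.055)/1.055)^2.4 ≈ 0.930111
R_lin = 0.904661, G_lin = 0.938686, B_lin = 0.930111
L = 0.2126×R + 0.7152×G + 0.0722×B
L = 0.2126×0.904661 + 0.7152×0.938686 + 0.0722×0.930111
L ≈ 0.930833


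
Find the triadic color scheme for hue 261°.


Triadic: equally spaced at 120° intervals
H1 = 261°
H2 = (261 + 120) mod 360 = 21°
H3 = (261 + 240) mod 360 = 141°
Triadic = 261°, 21°, 141°


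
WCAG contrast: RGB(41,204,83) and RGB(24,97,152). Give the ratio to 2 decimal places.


Linearize each sRGB channel c=v/255: c/12.92 if c ≤ 0.04045 else ((c+0.055)/1.055)^2.4
L = 0.2126×R_lin + 0.7152×G_lin + 0.0722×B_lin
Color 1 (41,204,83):
  R=41: 41/255≈0.1608 > 0.04045 → ((0.1608+0.055)/1.055)^2.4 ≈ 0.02217
  G=204: 204/255≈0.8000 > 0.04045 → ((0.8000+0.055)/1.055)^2.4 ≈ 0.60383
  B=83: 83/255≈0.3255 > 0.04045 → ((0.3255+0.055)/1.055)^2.4 ≈ 0.08650
  L1 = 0.2126×0.02217 + 0.7152×0.60383 + 0.0722×0.08650 ≈ 0.44282
Color 2 (24,97,152):
  R=24: 24/255≈0.0941 > 0.04045 → ((0.0941+0.055)/1.055)^2.4 ≈ 0.00913
  G=97: 97/255≈0.3804 > 0.04045 → ((0.3804+0.055)/1.055)^2.4 ≈ 0.11954
  B=152: 152/255≈0.5961 > 0.04045 → ((0.5961+0.055)/1.055)^2.4 ≈ 0.31399
  L2 = 0.2126×0.00913 + 0.7152×0.11954 + 0.0722×0.31399 ≈ 0.11011
Lighter = 0.44282, Darker = 0.11011
Ratio = (L_lighter + 0.05) / (L_darker + 0.05)
Ratio = (0.44282 + 0.05) / (0.11011 + 0.05) = 0.49282 / 0.16011 ≈ 3.0781
Ratio ≈ 3.08:1


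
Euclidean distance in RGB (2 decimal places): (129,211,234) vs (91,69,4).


d = √[(R₁-R₂)² + (G₁-G₂)² + (B₁-B₂)²]
d = √[(129-91)² + (211-69)² + (234-4)²]
d = √[1444 + 20164 + 52900]
d = √74508
d ≈ 272.96


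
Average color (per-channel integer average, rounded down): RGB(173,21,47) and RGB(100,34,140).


Midpoint: each channel = ⌊(C₁+C₂)/2⌋
R: ⌊(173+100)/2⌋ = 136
G: ⌊(21+34)/2⌋ = 27
B: ⌊(47+140)/2⌋ = 93
= RGB(136, 27, 93)


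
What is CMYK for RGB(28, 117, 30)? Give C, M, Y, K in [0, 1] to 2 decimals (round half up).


R'=28/255≈0.1098, G'=117/255≈0.4588, B'=30/255≈0.1176
K = 1 - max(R',G',B') = 1 - 117/255 = 138/255 = 0.54117… → 0.54
(1-R'-K)/(1-K) simplifies to (max-R)/max with max = 117:
C = (117-28)/117 = 89/117 = 0.76068… → 0.76
M = (117-117)/117 = 0/117 = 0 → 0.00
Y = (117-30)/117 = 87/117 = 0.74358… → 0.74
= CMYK(0.76, 0.00, 0.74, 0.54)


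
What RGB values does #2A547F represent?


2A → 42 (R)
54 → 84 (G)
7F → 127 (B)
= RGB(42, 84, 127)


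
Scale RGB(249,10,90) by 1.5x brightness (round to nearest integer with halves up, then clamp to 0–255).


Multiply each channel by 1.5, round half up, clamp to [0, 255]
R: 249×1.5 = 373.5 → round → 374 → clamp → 255
G: 10×1.5 = 15
B: 90×1.5 = 135
= RGB(255, 15, 135)


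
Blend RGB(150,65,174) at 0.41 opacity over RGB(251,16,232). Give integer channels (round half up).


C = α×F + (1-α)×B, with 1-α = 0.59
R: 0.41×150 + 0.59×251 = 61.50 + 148.09 = 209.59 → 210
G: 0.41×65 + 0.59×16 = 26.65 + 9.44 = 36.09 → 36
B: 0.41×174 + 0.59×232 = 71.34 + 136.88 = 208.22 → 208
= RGB(210, 36, 208)


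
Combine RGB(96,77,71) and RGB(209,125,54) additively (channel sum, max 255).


Additive: each channel = min(255, C₁+C₂)
R: 96+209 = 305 → 255
G: 77+125 = 202 → 202
B: 71+54 = 125 → 125
= RGB(255, 202, 125)


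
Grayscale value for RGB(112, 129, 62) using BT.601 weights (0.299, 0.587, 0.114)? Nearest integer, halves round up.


Gray = 0.299×R + 0.587×G + 0.114×B
Gray = 0.299×112 + 0.587×129 + 0.114×62
Gray = 33.488 + 75.723 + 7.068
Gray = 116.279 → round half up → 116
Gray = 116


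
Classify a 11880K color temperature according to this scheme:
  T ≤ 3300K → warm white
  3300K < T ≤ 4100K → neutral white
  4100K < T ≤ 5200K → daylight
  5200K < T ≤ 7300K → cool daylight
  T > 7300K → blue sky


Temperature: 11880K
11880K > 7300K → blue sky
Classification: blue sky


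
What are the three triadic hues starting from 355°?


Triadic: equally spaced at 120° intervals
H1 = 355°
H2 = (355 + 120) mod 360 = 115°
H3 = (355 + 240) mod 360 = 235°
Triadic = 355°, 115°, 235°


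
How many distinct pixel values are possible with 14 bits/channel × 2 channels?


Total bits = 14 bits/channel × 2 channels = 28 bits
Distinct pixel values = 2^28
= 268,435,456 pixel values


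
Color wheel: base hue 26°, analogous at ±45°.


Base hue: 26°
Left analog: (26 - 45) mod 360 = 341°
Right analog: (26 + 45) mod 360 = 71°
Analogous hues = 341° and 71°


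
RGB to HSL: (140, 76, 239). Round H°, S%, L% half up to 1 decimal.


Normalize: R'=140/255≈0.5490, G'=76/255≈0.2980, B'=239/255≈0.9373
Max=239/255, Min=76/255, Δ=Max-Min=163/255
L = (Max+Min)/2 = (239+76)/510 = 315/510 = 0.61764… → L = 61.8%
L > 0.5 → S = Δ/(2-Max-Min) = 163/(510-239-76) = 163/195 = 0.83589… → S = 83.6%
(the 1/255 factors cancel in S and H, so raw channel differences can be used)
Max is B' → H = 60 × ((R-G)/Δ + 4) = 60 × ((140-76)/163 + 4)
  64/163 + 4 = 0.3926… + 4 = 4.3926…
  H = 60 × 4.3926… = 263.558…° → H = 263.6°
= HSL(263.6°, 83.6%, 61.8%)


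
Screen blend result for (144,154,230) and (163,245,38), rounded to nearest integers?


Screen: C = 255 - (255-A)×(255-B)/255, rounded to nearest integer
R: 255 - (255-144)×(255-163)/255 = 255 - 10212/255 ≈ 255 - 40.047 = 214.953 → 215
G: 255 - (255-154)×(255-245)/255 = 255 - 1010/255 ≈ 255 - 3.961 = 251.039 → 251
B: 255 - (255-230)×(255-38)/255 = 255 - 5425/255 ≈ 255 - 21.275 = 233.725 → 234
= RGB(215, 251, 234)


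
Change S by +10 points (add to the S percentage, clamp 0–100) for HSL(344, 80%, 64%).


Original S = 80%
Adjustment = +10 percentage points
New S = 80 + (10) = 90
Clamp to [0, 100] → 90
= HSL(344°, 90%, 64%)


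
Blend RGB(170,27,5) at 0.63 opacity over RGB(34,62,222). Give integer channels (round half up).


C = α×F + (1-α)×B, with 1-α = 0.37
R: 0.63×170 + 0.37×34 = 107.10 + 12.58 = 119.68 → 120
G: 0.63×27 + 0.37×62 = 17.01 + 22.94 = 39.95 → 40
B: 0.63×5 + 0.37×222 = 3.15 + 82.14 = 85.29 → 85
= RGB(120, 40, 85)


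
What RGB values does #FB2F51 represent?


FB → 251 (R)
2F → 47 (G)
51 → 81 (B)
= RGB(251, 47, 81)


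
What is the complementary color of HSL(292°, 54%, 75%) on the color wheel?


Complement = opposite side of color wheel = hue + 180°
H' = (292 + 180) mod 360 = 112°
S and L unchanged.
= HSL(112°, 54%, 75%)


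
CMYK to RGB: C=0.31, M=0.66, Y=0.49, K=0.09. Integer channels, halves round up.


R = 255 × (1-C) × (1-K) = 255 × 0.69 × 0.91 = 160.1145 → 160
G = 255 × (1-M) × (1-K) = 255 × 0.34 × 0.91 = 78.897 → 79
B = 255 × (1-Y) × (1-K) = 255 × 0.51 × 0.91 = 118.3455 → 118
= RGB(160, 79, 118)


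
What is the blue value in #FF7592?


Color: #FF7592
R = FF = 255
G = 75 = 117
B = 92 = 146
Blue = 146


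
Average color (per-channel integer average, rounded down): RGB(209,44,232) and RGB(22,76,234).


Midpoint: each channel = ⌊(C₁+C₂)/2⌋
R: ⌊(209+22)/2⌋ = 115
G: ⌊(44+76)/2⌋ = 60
B: ⌊(232+234)/2⌋ = 233
= RGB(115, 60, 233)


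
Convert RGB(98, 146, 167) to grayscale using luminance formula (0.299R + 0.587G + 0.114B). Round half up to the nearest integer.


Gray = 0.299×R + 0.587×G + 0.114×B
Gray = 0.299×98 + 0.587×146 + 0.114×167
Gray = 29.302 + 85.702 + 19.038
Gray = 134.042 → round half up → 134
Gray = 134


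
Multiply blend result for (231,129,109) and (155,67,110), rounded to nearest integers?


Multiply: C = A×B/255, rounded to nearest integer
R: 231×155/255 = 35805/255 ≈ 140.412 → 140
G: 129×67/255 = 8643/255 ≈ 33.894 → 34
B: 109×110/255 = 11990/255 ≈ 47.020 → 47
= RGB(140, 34, 47)


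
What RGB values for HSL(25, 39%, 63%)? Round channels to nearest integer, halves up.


H=25°, S=0.39, L=0.63
C = (1-|2L-1|)×S = (1-|0.26|)×0.39 = 0.2886
H' = H/60 = 25/60 ≈ 0.4167; X = C×(1-|H' mod 2 - 1|) = 0.12025
m = L - C/2 = 0.63 - 0.1443 = 0.4857
Sector ⌊H'⌋ = 0 → (R',G',B') = (0.2886, 0.12025, 0.0)
RGB = ((R'+m)×255, (G'+m)×255, (B'+m)×255) = (197.4465, 154.51725, 123.8535)
Round half up → RGB(197, 155, 124)


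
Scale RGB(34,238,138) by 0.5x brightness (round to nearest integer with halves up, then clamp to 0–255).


Multiply each channel by 0.5, round half up, clamp to [0, 255]
R: 34×0.5 = 17
G: 238×0.5 = 119
B: 138×0.5 = 69
= RGB(17, 119, 69)


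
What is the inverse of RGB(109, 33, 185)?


Invert: (255-R, 255-G, 255-B)
R: 255-109 = 146
G: 255-33 = 222
B: 255-185 = 70
= RGB(146, 222, 70)


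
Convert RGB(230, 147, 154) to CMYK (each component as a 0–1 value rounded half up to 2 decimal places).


R'=230/255≈0.9020, G'=147/255≈0.5765, B'=154/255≈0.6039
K = 1 - max(R',G',B') = 1 - 230/255 = 25/255 = 0.09803… → 0.10
(1-R'-K)/(1-K) simplifies to (max-R)/max with max = 230:
C = (230-230)/230 = 0/230 = 0 → 0.00
M = (230-147)/230 = 83/230 = 0.36086… → 0.36
Y = (230-154)/230 = 76/230 = 0.33043… → 0.33
= CMYK(0.00, 0.36, 0.33, 0.10)


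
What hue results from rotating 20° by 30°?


New hue = (H + rotation) mod 360
New hue = (20 + 30) mod 360
= 50 mod 360
= 50°


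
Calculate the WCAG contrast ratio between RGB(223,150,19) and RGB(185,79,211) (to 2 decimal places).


Linearize each sRGB channel c=v/255: c/12.92 if c ≤ 0.04045 else ((c+0.055)/1.055)^2.4
L = 0.2126×R_lin + 0.7152×G_lin + 0.0722×B_lin
Color 1 (223,150,19):
  R=223: 223/255≈0.8745 > 0.04045 → ((0.8745+0.055)/1.055)^2.4 ≈ 0.73791
  G=150: 150/255≈0.5882 > 0.04045 → ((0.5882+0.055)/1.055)^2.4 ≈ 0.30499
  B=19: 19/255≈0.0745 > 0.04045 → ((0.0745+0.055)/1.055)^2.4 ≈ 0.00651
  L1 = 0.2126×0.73791 + 0.7152×0.30499 + 0.0722×0.00651 ≈ 0.37548
Color 2 (185,79,211):
  R=185: 185/255≈0.7255 > 0.04045 → ((0.7255+0.055)/1.055)^2.4 ≈ 0.48515
  G=79: 79/255≈0.3098 > 0.04045 → ((0.3098+0.055)/1.055)^2.4 ≈ 0.07819
  B=211: 211/255≈0.8275 > 0.04045 → ((0.8275+0.055)/1.055)^2.4 ≈ 0.65141
  L2 = 0.2126×0.48515 + 0.7152×0.07819 + 0.0722×0.65141 ≈ 0.20609
Lighter = 0.37548, Darker = 0.20609
Ratio = (L_lighter + 0.05) / (L_darker + 0.05)
Ratio = (0.37548 + 0.05) / (0.20609 + 0.05) = 0.42548 / 0.25609 ≈ 1.6614
Ratio ≈ 1.66:1


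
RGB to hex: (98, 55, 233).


R = 98 → 62 (hex)
G = 55 → 37 (hex)
B = 233 → E9 (hex)
Hex = #6237E9


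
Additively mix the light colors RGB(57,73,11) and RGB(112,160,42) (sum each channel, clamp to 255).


Additive: each channel = min(255, C₁+C₂)
R: 57+112 = 169 → 169
G: 73+160 = 233 → 233
B: 11+42 = 53 → 53
= RGB(169, 233, 53)


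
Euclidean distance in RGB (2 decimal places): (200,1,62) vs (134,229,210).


d = √[(R₁-R₂)² + (G₁-G₂)² + (B₁-B₂)²]
d = √[(200-134)² + (1-229)² + (62-210)²]
d = √[4356 + 51984 + 21904]
d = √78244
d ≈ 279.72


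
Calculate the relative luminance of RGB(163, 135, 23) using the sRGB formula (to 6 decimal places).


Linearize each channel (sRGB transfer function): c = v/255; c_lin = c/12.92 if c ≤ 0.04045, else ((c+0.055)/1.055)^2.4
  R: 163/255 ≈ 0.639216 > 0.04045 → ((0.639216+0.055)/1.055)^2.4 ≈ 0.366253
  G: 135/255 ≈ 0.529412 > 0.04045 → ((0.529412+0.055)/1.055)^2.4 ≈ 0.242281
  B: 23/255 ≈ 0.090196 > 0.04045 → ((0.090196+0.055)/1.055)^2.4 ≈ 0.008568
R_lin = 0.366253, G_lin = 0.242281, B_lin = 0.008568
L = 0.2126×R + 0.7152×G + 0.0722×B
L = 0.2126×0.366253 + 0.7152×0.242281 + 0.0722×0.008568
L ≈ 0.251763


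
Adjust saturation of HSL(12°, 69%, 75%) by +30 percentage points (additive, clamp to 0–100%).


Original S = 69%
Adjustment = +30 percentage points
New S = 69 + (30) = 99
Clamp to [0, 100] → 99
= HSL(12°, 99%, 75%)


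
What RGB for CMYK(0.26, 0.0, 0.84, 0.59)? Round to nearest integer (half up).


R = 255 × (1-C) × (1-K) = 255 × 0.74 × 0.41 = 77.367 → 77
G = 255 × (1-M) × (1-K) = 255 × 1.00 × 0.41 = 104.55 → 105
B = 255 × (1-Y) × (1-K) = 255 × 0.16 × 0.41 = 16.728 → 17
= RGB(77, 105, 17)


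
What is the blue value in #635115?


Color: #635115
R = 63 = 99
G = 51 = 81
B = 15 = 21
Blue = 21


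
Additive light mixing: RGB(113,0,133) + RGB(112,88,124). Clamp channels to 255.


Additive: each channel = min(255, C₁+C₂)
R: 113+112 = 225 → 225
G: 0+88 = 88 → 88
B: 133+124 = 257 → 255
= RGB(225, 88, 255)


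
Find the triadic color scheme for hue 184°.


Triadic: equally spaced at 120° intervals
H1 = 184°
H2 = (184 + 120) mod 360 = 304°
H3 = (184 + 240) mod 360 = 64°
Triadic = 184°, 304°, 64°


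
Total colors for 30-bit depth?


Colors = 2^bits = 2^30
= 1,073,741,824 colors


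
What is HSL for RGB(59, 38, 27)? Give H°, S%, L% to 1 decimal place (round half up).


Normalize: R'=59/255≈0.2314, G'=38/255≈0.1490, B'=27/255≈0.1059
Max=59/255, Min=27/255, Δ=Max-Min=32/255
L = (Max+Min)/2 = (59+27)/510 = 86/510 = 0.16862… → L = 16.9%
L ≤ 0.5 → S = Δ/(Max+Min) = 32/(59+27) = 32/86 = 0.37209… → S = 37.2%
(the 1/255 factors cancel in S and H, so raw channel differences can be used)
Max is R' → H = 60 × (((G-B)/Δ) mod 6) = 60 × (((38-27)/32) mod 6)
  11/32 = 0.3437…
  H = 60 × 0.3437… = 20.625° → H = 20.6°
= HSL(20.6°, 37.2%, 16.9%)


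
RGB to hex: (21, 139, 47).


R = 21 → 15 (hex)
G = 139 → 8B (hex)
B = 47 → 2F (hex)
Hex = #158B2F


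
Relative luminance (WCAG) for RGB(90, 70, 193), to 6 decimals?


Linearize each channel (sRGB transfer function): c = v/255; c_lin = c/12.92 if c ≤ 0.04045, else ((c+0.055)/1.055)^2.4
  R: 90/255 ≈ 0.352941 > 0.04045 → ((0.352941+0.055)/1.055)^2.4 ≈ 0.102242
  G: 70/255 ≈ 0.274510 > 0.04045 → ((0.274510+0.055)/1.055)^2.4 ≈ 0.061246
  B: 193/255 ≈ 0.756863 > 0.04045 → ((0.756863+0.055)/1.055)^2.4 ≈ 0.533276
R_lin = 0.102242, G_lin = 0.061246, B_lin = 0.533276
L = 0.2126×R + 0.7152×G + 0.0722×B
L = 0.2126×0.102242 + 0.7152×0.061246 + 0.0722×0.533276
L ≈ 0.104042


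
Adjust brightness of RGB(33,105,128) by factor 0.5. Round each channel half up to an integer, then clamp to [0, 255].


Multiply each channel by 0.5, round half up, clamp to [0, 255]
R: 33×0.5 = 16.5 → round → 17
G: 105×0.5 = 52.5 → round → 53
B: 128×0.5 = 64
= RGB(17, 53, 64)


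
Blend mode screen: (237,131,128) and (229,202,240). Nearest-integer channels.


Screen: C = 255 - (255-A)×(255-B)/255, rounded to nearest integer
R: 255 - (255-237)×(255-229)/255 = 255 - 468/255 ≈ 255 - 1.835 = 253.165 → 253
G: 255 - (255-131)×(255-202)/255 = 255 - 6572/255 ≈ 255 - 25.773 = 229.227 → 229
B: 255 - (255-128)×(255-240)/255 = 255 - 1905/255 ≈ 255 - 7.471 = 247.529 → 248
= RGB(253, 229, 248)


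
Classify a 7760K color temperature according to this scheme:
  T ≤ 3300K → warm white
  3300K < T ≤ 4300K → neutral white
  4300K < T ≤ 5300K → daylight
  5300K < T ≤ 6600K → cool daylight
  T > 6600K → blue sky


Temperature: 7760K
7760K > 6600K → blue sky
Classification: blue sky


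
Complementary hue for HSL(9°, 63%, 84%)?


Complement = opposite side of color wheel = hue + 180°
H' = (9 + 180) mod 360 = 189°
S and L unchanged.
= HSL(189°, 63%, 84%)


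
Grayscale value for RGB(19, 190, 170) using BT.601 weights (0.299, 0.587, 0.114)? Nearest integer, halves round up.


Gray = 0.299×R + 0.587×G + 0.114×B
Gray = 0.299×19 + 0.587×190 + 0.114×170
Gray = 5.681 + 111.530 + 19.380
Gray = 136.591 → round half up → 137
Gray = 137


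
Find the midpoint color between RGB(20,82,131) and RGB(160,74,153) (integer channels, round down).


Midpoint: each channel = ⌊(C₁+C₂)/2⌋
R: ⌊(20+160)/2⌋ = 90
G: ⌊(82+74)/2⌋ = 78
B: ⌊(131+153)/2⌋ = 142
= RGB(90, 78, 142)


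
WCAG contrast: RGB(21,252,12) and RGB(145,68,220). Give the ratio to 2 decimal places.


Linearize each sRGB channel c=v/255: c/12.92 if c ≤ 0.04045 else ((c+0.055)/1.055)^2.4
L = 0.2126×R_lin + 0.7152×G_lin + 0.0722×B_lin
Color 1 (21,252,12):
  R=21: 21/255≈0.0824 > 0.04045 → ((0.0824+0.055)/1.055)^2.4 ≈ 0.00750
  G=252: 252/255≈0.9882 > 0.04045 → ((0.9882+0.055)/1.055)^2.4 ≈ 0.97345
  B=12: 12/255≈0.0471 > 0.04045 → ((0.0471+0.055)/1.055)^2.4 ≈ 0.00368
  L1 = 0.2126×0.00750 + 0.7152×0.97345 + 0.0722×0.00368 ≈ 0.69807
Color 2 (145,68,220):
  R=145: 145/255≈0.5686 > 0.04045 → ((0.5686+0.055)/1.055)^2.4 ≈ 0.28315
  G=68: 68/255≈0.2667 > 0.04045 → ((0.2667+0.055)/1.055)^2.4 ≈ 0.05781
  B=220: 220/255≈0.8627 > 0.04045 → ((0.8627+0.055)/1.055)^2.4 ≈ 0.71569
  L2 = 0.2126×0.28315 + 0.7152×0.05781 + 0.0722×0.71569 ≈ 0.15321
Lighter = 0.69807, Darker = 0.15321
Ratio = (L_lighter + 0.05) / (L_darker + 0.05)
Ratio = (0.69807 + 0.05) / (0.15321 + 0.05) = 0.74807 / 0.20321 ≈ 3.6812
Ratio ≈ 3.68:1


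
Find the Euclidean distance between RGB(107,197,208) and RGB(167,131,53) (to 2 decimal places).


d = √[(R₁-R₂)² + (G₁-G₂)² + (B₁-B₂)²]
d = √[(107-167)² + (197-131)² + (208-53)²]
d = √[3600 + 4356 + 24025]
d = √31981
d ≈ 178.83


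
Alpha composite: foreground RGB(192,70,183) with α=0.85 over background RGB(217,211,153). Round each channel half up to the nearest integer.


C = α×F + (1-α)×B, with 1-α = 0.15
R: 0.85×192 + 0.15×217 = 163.20 + 32.55 = 195.75 → 196
G: 0.85×70 + 0.15×211 = 59.50 + 31.65 = 91.15 → 91
B: 0.85×183 + 0.15×153 = 155.55 + 22.95 = 178.50 → 179
= RGB(196, 91, 179)


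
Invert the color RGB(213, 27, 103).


Invert: (255-R, 255-G, 255-B)
R: 255-213 = 42
G: 255-27 = 228
B: 255-103 = 152
= RGB(42, 228, 152)


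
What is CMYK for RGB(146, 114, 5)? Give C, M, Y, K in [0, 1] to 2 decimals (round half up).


R'=146/255≈0.5725, G'=114/255≈0.4471, B'=5/255≈0.0196
K = 1 - max(R',G',B') = 1 - 146/255 = 109/255 = 0.42745… → 0.43
(1-R'-K)/(1-K) simplifies to (max-R)/max with max = 146:
C = (146-146)/146 = 0/146 = 0 → 0.00
M = (146-114)/146 = 32/146 = 0.21917… → 0.22
Y = (146-5)/146 = 141/146 = 0.96575… → 0.97
= CMYK(0.00, 0.22, 0.97, 0.43)


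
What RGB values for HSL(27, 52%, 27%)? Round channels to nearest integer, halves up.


H=27°, S=0.52, L=0.27
C = (1-|2L-1|)×S = (1-|-0.46|)×0.52 = 0.2808
H' = H/60 = 27/60 ≈ 0.4500; X = C×(1-|H' mod 2 - 1|) = 0.12636
m = L - C/2 = 0.27 - 0.1404 = 0.1296
Sector ⌊H'⌋ = 0 → (R',G',B') = (0.2808, 0.12636, 0.0)
RGB = ((R'+m)×255, (G'+m)×255, (B'+m)×255) = (104.652, 65.2698, 33.048)
Round half up → RGB(105, 65, 33)


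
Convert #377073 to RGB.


37 → 55 (R)
70 → 112 (G)
73 → 115 (B)
= RGB(55, 112, 115)


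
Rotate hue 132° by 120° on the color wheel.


New hue = (H + rotation) mod 360
New hue = (132 + 120) mod 360
= 252 mod 360
= 252°


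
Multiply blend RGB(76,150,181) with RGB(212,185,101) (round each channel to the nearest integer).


Multiply: C = A×B/255, rounded to nearest integer
R: 76×212/255 = 16112/255 ≈ 63.184 → 63
G: 150×185/255 = 27750/255 ≈ 108.824 → 109
B: 181×101/255 = 18281/255 ≈ 71.690 → 72
= RGB(63, 109, 72)


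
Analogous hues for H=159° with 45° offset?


Base hue: 159°
Left analog: (159 - 45) mod 360 = 114°
Right analog: (159 + 45) mod 360 = 204°
Analogous hues = 114° and 204°


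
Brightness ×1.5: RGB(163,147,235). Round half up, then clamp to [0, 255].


Multiply each channel by 1.5, round half up, clamp to [0, 255]
R: 163×1.5 = 244.5 → round → 245
G: 147×1.5 = 220.5 → round → 221
B: 235×1.5 = 352.5 → round → 353 → clamp → 255
= RGB(245, 221, 255)


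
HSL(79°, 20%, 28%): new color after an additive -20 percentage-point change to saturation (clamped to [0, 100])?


Original S = 20%
Adjustment = -20 percentage points
New S = 20 + (-20) = 0
Clamp to [0, 100] → 0
= HSL(79°, 0%, 28%)


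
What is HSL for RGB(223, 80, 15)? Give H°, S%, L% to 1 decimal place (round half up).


Normalize: R'=223/255≈0.8745, G'=80/255≈0.3137, B'=15/255≈0.0588
Max=223/255, Min=15/255, Δ=Max-Min=208/255
L = (Max+Min)/2 = (223+15)/510 = 238/510 = 0.46666… → L = 46.7%
L ≤ 0.5 → S = Δ/(Max+Min) = 208/(223+15) = 208/238 = 0.87394… → S = 87.4%
(the 1/255 factors cancel in S and H, so raw channel differences can be used)
Max is R' → H = 60 × (((G-B)/Δ) mod 6) = 60 × (((80-15)/208) mod 6)
  65/208 = 0.3125
  H = 60 × 0.3125 = 18.75° → H = 18.8°
= HSL(18.8°, 87.4%, 46.7%)


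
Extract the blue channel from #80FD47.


Color: #80FD47
R = 80 = 128
G = FD = 253
B = 47 = 71
Blue = 71


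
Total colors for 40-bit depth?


Colors = 2^bits = 2^40
= 1,099,511,627,776 colors


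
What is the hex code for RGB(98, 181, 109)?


R = 98 → 62 (hex)
G = 181 → B5 (hex)
B = 109 → 6D (hex)
Hex = #62B56D


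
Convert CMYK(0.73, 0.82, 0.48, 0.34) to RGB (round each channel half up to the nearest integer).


R = 255 × (1-C) × (1-K) = 255 × 0.27 × 0.66 = 45.441 → 45
G = 255 × (1-M) × (1-K) = 255 × 0.18 × 0.66 = 30.294 → 30
B = 255 × (1-Y) × (1-K) = 255 × 0.52 × 0.66 = 87.516 → 88
= RGB(45, 30, 88)


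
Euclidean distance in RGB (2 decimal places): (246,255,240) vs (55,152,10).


d = √[(R₁-R₂)² + (G₁-G₂)² + (B₁-B₂)²]
d = √[(246-55)² + (255-152)² + (240-10)²]
d = √[36481 + 10609 + 52900]
d = √99990
d ≈ 316.21


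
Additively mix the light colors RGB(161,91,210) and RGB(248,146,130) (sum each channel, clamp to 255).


Additive: each channel = min(255, C₁+C₂)
R: 161+248 = 409 → 255
G: 91+146 = 237 → 237
B: 210+130 = 340 → 255
= RGB(255, 237, 255)


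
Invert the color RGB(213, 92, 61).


Invert: (255-R, 255-G, 255-B)
R: 255-213 = 42
G: 255-92 = 163
B: 255-61 = 194
= RGB(42, 163, 194)


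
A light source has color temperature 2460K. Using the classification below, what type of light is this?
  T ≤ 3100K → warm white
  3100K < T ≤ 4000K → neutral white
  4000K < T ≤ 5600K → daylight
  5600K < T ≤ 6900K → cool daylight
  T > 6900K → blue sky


Temperature: 2460K
2460K ≤ 3100K → warm white
Classification: warm white


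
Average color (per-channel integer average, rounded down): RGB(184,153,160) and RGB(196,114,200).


Midpoint: each channel = ⌊(C₁+C₂)/2⌋
R: ⌊(184+196)/2⌋ = 190
G: ⌊(153+114)/2⌋ = 133
B: ⌊(160+200)/2⌋ = 180
= RGB(190, 133, 180)


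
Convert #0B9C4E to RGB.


0B → 11 (R)
9C → 156 (G)
4E → 78 (B)
= RGB(11, 156, 78)


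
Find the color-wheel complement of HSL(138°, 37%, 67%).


Complement = opposite side of color wheel = hue + 180°
H' = (138 + 180) mod 360 = 318°
S and L unchanged.
= HSL(318°, 37%, 67%)


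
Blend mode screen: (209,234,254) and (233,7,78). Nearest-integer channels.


Screen: C = 255 - (255-A)×(255-B)/255, rounded to nearest integer
R: 255 - (255-209)×(255-233)/255 = 255 - 1012/255 ≈ 255 - 3.969 = 251.031 → 251
G: 255 - (255-234)×(255-7)/255 = 255 - 5208/255 ≈ 255 - 20.424 = 234.576 → 235
B: 255 - (255-254)×(255-78)/255 = 255 - 177/255 ≈ 255 - 0.694 = 254.306 → 254
= RGB(251, 235, 254)


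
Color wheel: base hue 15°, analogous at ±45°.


Base hue: 15°
Left analog: (15 - 45) mod 360 = 330°
Right analog: (15 + 45) mod 360 = 60°
Analogous hues = 330° and 60°


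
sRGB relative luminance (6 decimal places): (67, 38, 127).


Linearize each channel (sRGB transfer function): c = v/255; c_lin = c/12.92 if c ≤ 0.04045, else ((c+0.055)/1.055)^2.4
  R: 67/255 ≈ 0.262745 > 0.04045 → ((0.262745+0.055)/1.055)^2.4 ≈ 0.056128
  G: 38/255 ≈ 0.149020 > 0.04045 → ((0.149020+0.055)/1.055)^2.4 ≈ 0.019382
  B: 127/255 ≈ 0.498039 > 0.04045 → ((0.498039+0.055)/1.055)^2.4 ≈ 0.212231
R_lin = 0.056128, G_lin = 0.019382, B_lin = 0.212231
L = 0.2126×R + 0.7152×G + 0.0722×B
L = 0.2126×0.056128 + 0.7152×0.019382 + 0.0722×0.212231
L ≈ 0.041118


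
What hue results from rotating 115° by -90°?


New hue = (H + rotation) mod 360
New hue = (115 -90) mod 360
= 25 mod 360
= 25°


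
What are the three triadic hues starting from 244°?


Triadic: equally spaced at 120° intervals
H1 = 244°
H2 = (244 + 120) mod 360 = 4°
H3 = (244 + 240) mod 360 = 124°
Triadic = 244°, 4°, 124°


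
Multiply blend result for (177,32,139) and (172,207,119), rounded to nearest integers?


Multiply: C = A×B/255, rounded to nearest integer
R: 177×172/255 = 30444/255 ≈ 119.388 → 119
G: 32×207/255 = 6624/255 ≈ 25.976 → 26
B: 139×119/255 = 16541/255 ≈ 64.867 → 65
= RGB(119, 26, 65)


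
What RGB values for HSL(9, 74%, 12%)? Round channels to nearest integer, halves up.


H=9°, S=0.74, L=0.12
C = (1-|2L-1|)×S = (1-|-0.76|)×0.74 = 0.1776
H' = H/60 = 9/60 ≈ 0.1500; X = C×(1-|H' mod 2 - 1|) = 0.02664
m = L - C/2 = 0.12 - 0.0888 = 0.0312
Sector ⌊H'⌋ = 0 → (R',G',B') = (0.1776, 0.02664, 0.0)
RGB = ((R'+m)×255, (G'+m)×255, (B'+m)×255) = (53.244, 14.7492, 7.956)
Round half up → RGB(53, 15, 8)


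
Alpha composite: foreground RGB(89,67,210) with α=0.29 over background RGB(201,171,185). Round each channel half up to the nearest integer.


C = α×F + (1-α)×B, with 1-α = 0.71
R: 0.29×89 + 0.71×201 = 25.81 + 142.71 = 168.52 → 169
G: 0.29×67 + 0.71×171 = 19.43 + 121.41 = 140.84 → 141
B: 0.29×210 + 0.71×185 = 60.90 + 131.35 = 192.25 → 192
= RGB(169, 141, 192)


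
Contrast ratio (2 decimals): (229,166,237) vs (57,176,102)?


Linearize each sRGB channel c=v/255: c/12.92 if c ≤ 0.04045 else ((c+0.055)/1.055)^2.4
L = 0.2126×R_lin + 0.7152×G_lin + 0.0722×B_lin
Color 1 (229,166,237):
  R=229: 229/255≈0.8980 > 0.04045 → ((0.8980+0.055)/1.055)^2.4 ≈ 0.78354
  G=166: 166/255≈0.6510 > 0.04045 → ((0.6510+0.055)/1.055)^2.4 ≈ 0.38133
  B=237: 237/255≈0.9294 > 0.04045 → ((0.9294+0.055)/1.055)^2.4 ≈ 0.84687
  L1 = 0.2126×0.78354 + 0.7152×0.38133 + 0.0722×0.84687 ≈ 0.50045
Color 2 (57,176,102):
  R=57: 57/255≈0.2235 > 0.04045 → ((0.2235+0.055)/1.055)^2.4 ≈ 0.04092
  G=176: 176/255≈0.6902 > 0.04045 → ((0.6902+0.055)/1.055)^2.4 ≈ 0.43415
  B=102: 102/255≈0.4000 > 0.04045 → ((0.4000+0.055)/1.055)^2.4 ≈ 0.13287
  L2 = 0.2126×0.04092 + 0.7152×0.43415 + 0.0722×0.13287 ≈ 0.32880
Lighter = 0.50045, Darker = 0.32880
Ratio = (L_lighter + 0.05) / (L_darker + 0.05)
Ratio = (0.50045 + 0.05) / (0.32880 + 0.05) = 0.55045 / 0.37880 ≈ 1.4531
Ratio ≈ 1.45:1


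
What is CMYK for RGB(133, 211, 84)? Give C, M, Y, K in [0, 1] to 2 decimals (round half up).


R'=133/255≈0.5216, G'=211/255≈0.8275, B'=84/255≈0.3294
K = 1 - max(R',G',B') = 1 - 211/255 = 44/255 = 0.17254… → 0.17
(1-R'-K)/(1-K) simplifies to (max-R)/max with max = 211:
C = (211-133)/211 = 78/211 = 0.36966… → 0.37
M = (211-211)/211 = 0/211 = 0 → 0.00
Y = (211-84)/211 = 127/211 = 0.60189… → 0.60
= CMYK(0.37, 0.00, 0.60, 0.17)


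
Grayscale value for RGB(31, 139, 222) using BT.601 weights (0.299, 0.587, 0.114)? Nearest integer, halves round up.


Gray = 0.299×R + 0.587×G + 0.114×B
Gray = 0.299×31 + 0.587×139 + 0.114×222
Gray = 9.269 + 81.593 + 25.308
Gray = 116.170 → round half up → 116
Gray = 116


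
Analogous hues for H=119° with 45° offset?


Base hue: 119°
Left analog: (119 - 45) mod 360 = 74°
Right analog: (119 + 45) mod 360 = 164°
Analogous hues = 74° and 164°


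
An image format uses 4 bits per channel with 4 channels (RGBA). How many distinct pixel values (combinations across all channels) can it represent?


Total bits = 4 bits/channel × 4 channels = 16 bits
Distinct pixel values = 2^16
= 65,536 pixel values


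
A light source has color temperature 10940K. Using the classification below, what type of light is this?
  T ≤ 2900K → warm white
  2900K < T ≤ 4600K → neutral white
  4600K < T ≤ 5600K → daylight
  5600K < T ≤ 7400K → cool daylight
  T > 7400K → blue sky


Temperature: 10940K
10940K > 7400K → blue sky
Classification: blue sky


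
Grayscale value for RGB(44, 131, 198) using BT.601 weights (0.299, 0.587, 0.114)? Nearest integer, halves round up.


Gray = 0.299×R + 0.587×G + 0.114×B
Gray = 0.299×44 + 0.587×131 + 0.114×198
Gray = 13.156 + 76.897 + 22.572
Gray = 112.625 → round half up → 113
Gray = 113


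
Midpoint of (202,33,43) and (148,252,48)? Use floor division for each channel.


Midpoint: each channel = ⌊(C₁+C₂)/2⌋
R: ⌊(202+148)/2⌋ = 175
G: ⌊(33+252)/2⌋ = 142
B: ⌊(43+48)/2⌋ = 45
= RGB(175, 142, 45)


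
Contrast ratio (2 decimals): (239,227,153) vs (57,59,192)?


Linearize each sRGB channel c=v/255: c/12.92 if c ≤ 0.04045 else ((c+0.055)/1.055)^2.4
L = 0.2126×R_lin + 0.7152×G_lin + 0.0722×B_lin
Color 1 (239,227,153):
  R=239: 239/255≈0.9373 > 0.04045 → ((0.9373+0.055)/1.055)^2.4 ≈ 0.86316
  G=227: 227/255≈0.8902 > 0.04045 → ((0.8902+0.055)/1.055)^2.4 ≈ 0.76815
  B=153: 153/255≈0.6000 > 0.04045 → ((0.6000+0.055)/1.055)^2.4 ≈ 0.31855
  L1 = 0.2126×0.86316 + 0.7152×0.76815 + 0.0722×0.31855 ≈ 0.75589
Color 2 (57,59,192):
  R=57: 57/255≈0.2235 > 0.04045 → ((0.2235+0.055)/1.055)^2.4 ≈ 0.04092
  G=59: 59/255≈0.2314 > 0.04045 → ((0.2314+0.055)/1.055)^2.4 ≈ 0.04374
  B=192: 192/255≈0.7529 > 0.04045 → ((0.7529+0.055)/1.055)^2.4 ≈ 0.52712
  L2 = 0.2126×0.04092 + 0.7152×0.04374 + 0.0722×0.52712 ≈ 0.07804
Lighter = 0.75589, Darker = 0.07804
Ratio = (L_lighter + 0.05) / (L_darker + 0.05)
Ratio = (0.75589 + 0.05) / (0.07804 + 0.05) = 0.80589 / 0.12804 ≈ 6.2943
Ratio ≈ 6.29:1


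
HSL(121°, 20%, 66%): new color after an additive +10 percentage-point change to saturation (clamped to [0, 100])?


Original S = 20%
Adjustment = +10 percentage points
New S = 20 + (10) = 30
Clamp to [0, 100] → 30
= HSL(121°, 30%, 66%)


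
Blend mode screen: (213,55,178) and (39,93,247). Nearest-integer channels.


Screen: C = 255 - (255-A)×(255-B)/255, rounded to nearest integer
R: 255 - (255-213)×(255-39)/255 = 255 - 9072/255 ≈ 255 - 35.576 = 219.424 → 219
G: 255 - (255-55)×(255-93)/255 = 255 - 32400/255 ≈ 255 - 127.059 = 127.941 → 128
B: 255 - (255-178)×(255-247)/255 = 255 - 616/255 ≈ 255 - 2.416 = 252.584 → 253
= RGB(219, 128, 253)


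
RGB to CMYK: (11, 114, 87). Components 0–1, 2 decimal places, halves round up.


R'=11/255≈0.0431, G'=114/255≈0.4471, B'=87/255≈0.3412
K = 1 - max(R',G',B') = 1 - 114/255 = 141/255 = 0.55294… → 0.55
(1-R'-K)/(1-K) simplifies to (max-R)/max with max = 114:
C = (114-11)/114 = 103/114 = 0.90350… → 0.90
M = (114-114)/114 = 0/114 = 0 → 0.00
Y = (114-87)/114 = 27/114 = 0.23684… → 0.24
= CMYK(0.90, 0.00, 0.24, 0.55)


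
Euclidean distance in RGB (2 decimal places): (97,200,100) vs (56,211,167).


d = √[(R₁-R₂)² + (G₁-G₂)² + (B₁-B₂)²]
d = √[(97-56)² + (200-211)² + (100-167)²]
d = √[1681 + 121 + 4489]
d = √6291
d ≈ 79.32


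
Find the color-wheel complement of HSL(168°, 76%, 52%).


Complement = opposite side of color wheel = hue + 180°
H' = (168 + 180) mod 360 = 348°
S and L unchanged.
= HSL(348°, 76%, 52%)


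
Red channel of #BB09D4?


Color: #BB09D4
R = BB = 187
G = 09 = 9
B = D4 = 212
Red = 187


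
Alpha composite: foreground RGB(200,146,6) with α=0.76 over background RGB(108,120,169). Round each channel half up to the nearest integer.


C = α×F + (1-α)×B, with 1-α = 0.24
R: 0.76×200 + 0.24×108 = 152.00 + 25.92 = 177.92 → 178
G: 0.76×146 + 0.24×120 = 110.96 + 28.80 = 139.76 → 140
B: 0.76×6 + 0.24×169 = 4.56 + 40.56 = 45.12 → 45
= RGB(178, 140, 45)
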